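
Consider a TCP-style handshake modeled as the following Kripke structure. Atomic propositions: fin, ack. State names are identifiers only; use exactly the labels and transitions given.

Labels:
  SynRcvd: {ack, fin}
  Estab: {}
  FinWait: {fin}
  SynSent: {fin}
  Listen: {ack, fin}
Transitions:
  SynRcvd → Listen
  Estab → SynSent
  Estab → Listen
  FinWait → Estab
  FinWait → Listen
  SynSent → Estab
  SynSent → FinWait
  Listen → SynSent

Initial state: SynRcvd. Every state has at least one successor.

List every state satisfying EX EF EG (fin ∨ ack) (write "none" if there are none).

{SynRcvd, Estab, FinWait, SynSent, Listen}

States satisfying EF EG (fin ∨ ack): {SynRcvd, Estab, FinWait, SynSent, Listen}.
States satisfying EX EF EG (fin ∨ ack): {SynRcvd, Estab, FinWait, SynSent, Listen}.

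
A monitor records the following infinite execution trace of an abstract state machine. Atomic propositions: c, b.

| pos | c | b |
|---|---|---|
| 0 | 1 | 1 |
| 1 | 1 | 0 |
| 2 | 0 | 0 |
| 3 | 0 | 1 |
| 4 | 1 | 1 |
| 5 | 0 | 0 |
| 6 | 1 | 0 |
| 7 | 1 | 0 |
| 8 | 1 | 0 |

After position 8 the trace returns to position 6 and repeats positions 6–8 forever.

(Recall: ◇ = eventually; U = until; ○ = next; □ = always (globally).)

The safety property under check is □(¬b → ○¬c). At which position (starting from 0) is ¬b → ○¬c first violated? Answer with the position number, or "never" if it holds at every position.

Check ¬b → ○¬c at each position in order: 0 ✓, 1 ✓, 2 ✓, 3 ✓, 4 ✓.
At position 5 the labels are {} and the next position 6 has {c}, so ¬b → ○¬c is false there. This is the first violation.

5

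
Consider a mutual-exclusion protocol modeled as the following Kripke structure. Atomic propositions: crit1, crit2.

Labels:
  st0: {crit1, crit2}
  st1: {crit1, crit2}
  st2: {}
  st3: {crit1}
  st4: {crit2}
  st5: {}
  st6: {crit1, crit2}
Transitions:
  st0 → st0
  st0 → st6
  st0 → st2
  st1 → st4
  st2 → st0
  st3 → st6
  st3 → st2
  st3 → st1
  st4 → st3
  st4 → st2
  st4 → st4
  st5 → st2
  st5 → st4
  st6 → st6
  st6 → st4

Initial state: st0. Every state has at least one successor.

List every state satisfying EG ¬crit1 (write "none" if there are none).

{st4, st5}

States satisfying ¬crit1: {st2, st4, st5}.
States satisfying EG ¬crit1: {st4, st5}.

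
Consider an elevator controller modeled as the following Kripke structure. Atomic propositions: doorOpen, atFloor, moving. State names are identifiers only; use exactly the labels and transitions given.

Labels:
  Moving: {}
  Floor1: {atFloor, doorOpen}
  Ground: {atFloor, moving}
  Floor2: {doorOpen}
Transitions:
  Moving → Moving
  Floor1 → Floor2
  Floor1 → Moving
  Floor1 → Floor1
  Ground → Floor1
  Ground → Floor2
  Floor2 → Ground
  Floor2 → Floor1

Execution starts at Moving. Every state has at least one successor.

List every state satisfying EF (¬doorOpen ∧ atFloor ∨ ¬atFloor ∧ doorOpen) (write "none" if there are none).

States satisfying ¬doorOpen ∧ atFloor ∨ ¬atFloor ∧ doorOpen: {Ground, Floor2}.
States satisfying EF (¬doorOpen ∧ atFloor ∨ ¬atFloor ∧ doorOpen): {Floor1, Ground, Floor2}.

{Floor1, Ground, Floor2}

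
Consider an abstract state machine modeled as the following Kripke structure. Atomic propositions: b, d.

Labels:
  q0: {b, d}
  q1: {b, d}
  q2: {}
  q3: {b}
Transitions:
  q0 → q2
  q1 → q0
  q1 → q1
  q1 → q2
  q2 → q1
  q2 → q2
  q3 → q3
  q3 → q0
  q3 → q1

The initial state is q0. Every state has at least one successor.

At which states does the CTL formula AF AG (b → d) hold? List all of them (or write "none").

States satisfying AG (b → d): {q0, q1, q2}.
States satisfying AF AG (b → d): {q0, q1, q2}.

{q0, q1, q2}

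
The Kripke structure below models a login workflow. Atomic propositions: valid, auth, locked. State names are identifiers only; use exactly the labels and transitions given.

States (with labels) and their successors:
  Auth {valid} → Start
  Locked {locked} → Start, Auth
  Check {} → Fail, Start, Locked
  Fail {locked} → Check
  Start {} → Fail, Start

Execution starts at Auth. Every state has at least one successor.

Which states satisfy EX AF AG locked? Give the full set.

none

States satisfying AF AG locked: ∅.
States satisfying EX AF AG locked: ∅.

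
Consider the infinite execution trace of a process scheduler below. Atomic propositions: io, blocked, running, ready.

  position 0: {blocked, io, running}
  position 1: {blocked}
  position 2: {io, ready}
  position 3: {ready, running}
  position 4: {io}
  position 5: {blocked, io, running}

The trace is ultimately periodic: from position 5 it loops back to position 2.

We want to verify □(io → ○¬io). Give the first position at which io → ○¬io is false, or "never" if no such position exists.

4

Check io → ○¬io at each position in order: 0 ✓, 1 ✓, 2 ✓, 3 ✓.
At position 4 the labels are {io} and the next position 5 has {blocked, io, running}, so io → ○¬io is false there. This is the first violation.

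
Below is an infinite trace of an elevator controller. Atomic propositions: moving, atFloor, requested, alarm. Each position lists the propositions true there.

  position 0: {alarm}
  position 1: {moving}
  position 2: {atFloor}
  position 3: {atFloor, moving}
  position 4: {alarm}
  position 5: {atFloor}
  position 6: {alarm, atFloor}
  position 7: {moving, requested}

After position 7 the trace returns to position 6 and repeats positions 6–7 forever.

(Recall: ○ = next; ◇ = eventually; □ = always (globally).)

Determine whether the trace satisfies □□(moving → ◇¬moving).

Yes

□(moving → ◇¬moving) holds at every position 0..7, and those are all positions ever visited, so □□(moving → ◇¬moving) holds.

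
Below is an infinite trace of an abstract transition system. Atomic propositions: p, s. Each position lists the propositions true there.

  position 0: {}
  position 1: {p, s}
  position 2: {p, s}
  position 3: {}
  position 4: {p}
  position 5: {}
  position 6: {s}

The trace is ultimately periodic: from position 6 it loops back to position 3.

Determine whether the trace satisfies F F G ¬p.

No

F G ¬p is false at every position 0..6, so it never becomes true and F F G ¬p fails.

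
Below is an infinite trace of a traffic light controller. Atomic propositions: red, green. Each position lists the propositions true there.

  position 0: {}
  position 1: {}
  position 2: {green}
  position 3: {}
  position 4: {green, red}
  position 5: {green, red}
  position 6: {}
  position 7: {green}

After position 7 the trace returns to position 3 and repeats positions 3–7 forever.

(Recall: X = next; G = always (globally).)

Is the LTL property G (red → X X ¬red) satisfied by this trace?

Yes

red → X X ¬red holds at every position 0..7, and those are all positions ever visited, so G (red → X X ¬red) holds.
Positions where red holds: 4, 5.
Check X X ¬red at each: 4→ok, 5→ok.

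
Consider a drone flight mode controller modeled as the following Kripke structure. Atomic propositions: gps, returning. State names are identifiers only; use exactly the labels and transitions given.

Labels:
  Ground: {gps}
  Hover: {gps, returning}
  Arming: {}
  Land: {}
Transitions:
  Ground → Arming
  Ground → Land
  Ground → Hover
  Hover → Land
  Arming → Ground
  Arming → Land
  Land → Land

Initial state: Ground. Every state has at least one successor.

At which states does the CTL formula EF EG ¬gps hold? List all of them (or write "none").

{Ground, Hover, Arming, Land}

States satisfying EG ¬gps: {Arming, Land}.
States satisfying EF EG ¬gps: {Ground, Hover, Arming, Land}.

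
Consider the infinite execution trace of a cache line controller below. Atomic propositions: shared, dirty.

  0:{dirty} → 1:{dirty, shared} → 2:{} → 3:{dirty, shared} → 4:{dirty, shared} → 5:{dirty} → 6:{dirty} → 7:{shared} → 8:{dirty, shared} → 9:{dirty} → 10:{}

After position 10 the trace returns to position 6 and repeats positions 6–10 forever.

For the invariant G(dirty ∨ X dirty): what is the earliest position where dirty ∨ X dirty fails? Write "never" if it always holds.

never

dirty ∨ X dirty holds at every position 0..10, and those are all the positions the trace ever visits, so the invariant G(dirty ∨ X dirty) is never violated.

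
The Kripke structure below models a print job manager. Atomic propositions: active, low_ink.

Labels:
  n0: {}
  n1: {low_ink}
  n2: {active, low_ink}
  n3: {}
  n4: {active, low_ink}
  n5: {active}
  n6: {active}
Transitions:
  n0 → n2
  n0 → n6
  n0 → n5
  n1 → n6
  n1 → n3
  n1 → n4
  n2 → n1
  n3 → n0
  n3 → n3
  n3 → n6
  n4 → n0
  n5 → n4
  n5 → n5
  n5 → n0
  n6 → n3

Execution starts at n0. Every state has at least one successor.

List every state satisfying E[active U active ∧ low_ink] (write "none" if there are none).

States satisfying active: {n2, n4, n5, n6}.
States satisfying active ∧ low_ink: {n2, n4}.
States satisfying E[active U active ∧ low_ink]: {n2, n4, n5}.

{n2, n4, n5}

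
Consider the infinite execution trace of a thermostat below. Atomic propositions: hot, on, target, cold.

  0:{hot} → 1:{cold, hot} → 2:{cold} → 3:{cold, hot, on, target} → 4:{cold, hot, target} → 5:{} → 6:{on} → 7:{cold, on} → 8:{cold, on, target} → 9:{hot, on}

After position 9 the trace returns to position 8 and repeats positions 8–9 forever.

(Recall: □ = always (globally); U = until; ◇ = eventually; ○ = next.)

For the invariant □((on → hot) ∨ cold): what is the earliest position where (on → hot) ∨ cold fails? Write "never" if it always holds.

Check (on → hot) ∨ cold at each position in order: 0 ✓, 1 ✓, 2 ✓, 3 ✓, 4 ✓, 5 ✓.
At position 6 the labels are {on}, so (on → hot) ∨ cold is false there. This is the first violation.

6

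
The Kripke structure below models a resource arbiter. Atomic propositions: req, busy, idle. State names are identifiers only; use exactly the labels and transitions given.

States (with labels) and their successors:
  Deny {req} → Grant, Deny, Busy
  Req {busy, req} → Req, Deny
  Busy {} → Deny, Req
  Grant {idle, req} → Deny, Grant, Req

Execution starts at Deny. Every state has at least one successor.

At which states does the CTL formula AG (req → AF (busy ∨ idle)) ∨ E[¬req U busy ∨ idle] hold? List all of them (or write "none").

{Req, Busy, Grant}

States satisfying req → AF (busy ∨ idle): {Req, Busy, Grant}.
States satisfying AG (req → AF (busy ∨ idle)): ∅.
States satisfying ¬req: {Busy}.
States satisfying busy ∨ idle: {Req, Grant}.
States satisfying E[¬req U busy ∨ idle]: {Req, Busy, Grant}.
States satisfying AG (req → AF (busy ∨ idle)) ∨ E[¬req U busy ∨ idle]: {Req, Busy, Grant}.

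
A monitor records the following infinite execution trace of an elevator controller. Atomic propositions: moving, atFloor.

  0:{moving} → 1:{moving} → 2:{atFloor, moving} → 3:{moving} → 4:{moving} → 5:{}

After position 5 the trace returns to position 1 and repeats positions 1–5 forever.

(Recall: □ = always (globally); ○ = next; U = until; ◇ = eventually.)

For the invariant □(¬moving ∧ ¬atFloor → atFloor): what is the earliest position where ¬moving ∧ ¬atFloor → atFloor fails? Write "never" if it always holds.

5

Check ¬moving ∧ ¬atFloor → atFloor at each position in order: 0 ✓, 1 ✓, 2 ✓, 3 ✓, 4 ✓.
At position 5 the labels are {}, so ¬moving ∧ ¬atFloor → atFloor is false there. This is the first violation.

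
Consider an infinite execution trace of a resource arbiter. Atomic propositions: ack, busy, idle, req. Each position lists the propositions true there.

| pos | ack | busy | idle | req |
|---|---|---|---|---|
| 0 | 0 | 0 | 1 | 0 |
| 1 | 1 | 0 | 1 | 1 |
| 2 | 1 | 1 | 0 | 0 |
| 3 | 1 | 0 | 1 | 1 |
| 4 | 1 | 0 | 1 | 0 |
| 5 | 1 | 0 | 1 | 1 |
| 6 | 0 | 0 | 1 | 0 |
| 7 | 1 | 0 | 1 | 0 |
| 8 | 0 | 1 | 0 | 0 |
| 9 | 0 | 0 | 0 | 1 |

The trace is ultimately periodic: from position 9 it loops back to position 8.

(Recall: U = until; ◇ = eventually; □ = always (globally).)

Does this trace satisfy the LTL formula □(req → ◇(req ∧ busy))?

Does not hold

req → ◇(req ∧ busy) must hold at every position from 0 onward. It fails at position 1, so □(req → ◇(req ∧ busy)) is false.
Positions where req holds: 1, 3, 5, 9.
Check ◇(req ∧ busy) at each: 1→fails, 3→fails, 5→fails, 9→fails.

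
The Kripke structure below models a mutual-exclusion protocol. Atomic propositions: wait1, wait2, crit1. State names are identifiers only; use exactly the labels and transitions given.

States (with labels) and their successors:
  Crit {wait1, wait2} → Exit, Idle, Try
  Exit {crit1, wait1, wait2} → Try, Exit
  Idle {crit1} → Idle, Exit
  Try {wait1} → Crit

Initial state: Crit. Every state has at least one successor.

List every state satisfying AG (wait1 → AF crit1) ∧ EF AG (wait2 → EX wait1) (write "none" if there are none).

none

States satisfying wait1 → AF crit1: {Exit, Idle}.
States satisfying AG (wait1 → AF crit1): ∅.
States satisfying AG (wait2 → EX wait1): {Crit, Exit, Idle, Try}.
States satisfying EF AG (wait2 → EX wait1): {Crit, Exit, Idle, Try}.
States satisfying AG (wait1 → AF crit1) ∧ EF AG (wait2 → EX wait1): ∅.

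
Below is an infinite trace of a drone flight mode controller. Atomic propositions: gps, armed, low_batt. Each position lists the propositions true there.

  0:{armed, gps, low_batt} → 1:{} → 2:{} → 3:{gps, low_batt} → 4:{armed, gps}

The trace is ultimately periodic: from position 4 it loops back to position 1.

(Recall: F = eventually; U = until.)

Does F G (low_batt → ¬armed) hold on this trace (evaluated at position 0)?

Yes

G (low_batt → ¬armed) holds at position 1, which is reachable from 0, so F G (low_batt → ¬armed) holds.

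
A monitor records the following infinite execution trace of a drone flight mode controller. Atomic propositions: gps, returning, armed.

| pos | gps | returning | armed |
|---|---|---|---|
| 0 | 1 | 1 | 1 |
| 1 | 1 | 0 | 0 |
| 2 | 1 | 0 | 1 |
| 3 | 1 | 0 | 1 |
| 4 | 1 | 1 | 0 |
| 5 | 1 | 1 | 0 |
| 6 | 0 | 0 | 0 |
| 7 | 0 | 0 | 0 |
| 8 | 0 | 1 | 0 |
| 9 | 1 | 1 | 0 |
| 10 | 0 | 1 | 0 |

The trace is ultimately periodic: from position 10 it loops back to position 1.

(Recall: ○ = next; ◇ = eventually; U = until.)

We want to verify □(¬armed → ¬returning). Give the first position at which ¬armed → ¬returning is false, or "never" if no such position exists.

4

Check ¬armed → ¬returning at each position in order: 0 ✓, 1 ✓, 2 ✓, 3 ✓.
At position 4 the labels are {gps, returning}, so ¬armed → ¬returning is false there. This is the first violation.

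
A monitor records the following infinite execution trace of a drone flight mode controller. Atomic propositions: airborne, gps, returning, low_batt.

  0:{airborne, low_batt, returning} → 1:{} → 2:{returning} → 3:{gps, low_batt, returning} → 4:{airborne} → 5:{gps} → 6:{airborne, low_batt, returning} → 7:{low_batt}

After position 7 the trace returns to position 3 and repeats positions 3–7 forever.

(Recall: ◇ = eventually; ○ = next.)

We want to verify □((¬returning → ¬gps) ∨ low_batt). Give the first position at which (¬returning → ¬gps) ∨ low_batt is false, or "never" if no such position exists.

Check (¬returning → ¬gps) ∨ low_batt at each position in order: 0 ✓, 1 ✓, 2 ✓, 3 ✓, 4 ✓.
At position 5 the labels are {gps}, so (¬returning → ¬gps) ∨ low_batt is false there. This is the first violation.

5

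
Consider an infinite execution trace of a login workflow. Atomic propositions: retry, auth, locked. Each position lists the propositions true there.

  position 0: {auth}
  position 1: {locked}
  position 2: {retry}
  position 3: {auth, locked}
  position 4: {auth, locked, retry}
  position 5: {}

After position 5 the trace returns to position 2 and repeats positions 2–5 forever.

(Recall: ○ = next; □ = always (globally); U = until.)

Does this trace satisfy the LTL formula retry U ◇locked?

Walking from position 0: ◇locked first holds at position 0, and retry holds at every earlier position along the way, so retry U ◇locked holds.

Yes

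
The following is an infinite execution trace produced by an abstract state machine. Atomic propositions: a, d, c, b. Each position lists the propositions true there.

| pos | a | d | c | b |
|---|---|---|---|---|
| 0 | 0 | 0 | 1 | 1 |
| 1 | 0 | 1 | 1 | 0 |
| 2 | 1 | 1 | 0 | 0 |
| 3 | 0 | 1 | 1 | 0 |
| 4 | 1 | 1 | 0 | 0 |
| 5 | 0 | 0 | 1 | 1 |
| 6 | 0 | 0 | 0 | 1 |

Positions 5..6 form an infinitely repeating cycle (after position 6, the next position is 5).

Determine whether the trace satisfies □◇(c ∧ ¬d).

◇(c ∧ ¬d) holds at every position 0..6, and those are all positions ever visited, so □◇(c ∧ ¬d) holds.

Holds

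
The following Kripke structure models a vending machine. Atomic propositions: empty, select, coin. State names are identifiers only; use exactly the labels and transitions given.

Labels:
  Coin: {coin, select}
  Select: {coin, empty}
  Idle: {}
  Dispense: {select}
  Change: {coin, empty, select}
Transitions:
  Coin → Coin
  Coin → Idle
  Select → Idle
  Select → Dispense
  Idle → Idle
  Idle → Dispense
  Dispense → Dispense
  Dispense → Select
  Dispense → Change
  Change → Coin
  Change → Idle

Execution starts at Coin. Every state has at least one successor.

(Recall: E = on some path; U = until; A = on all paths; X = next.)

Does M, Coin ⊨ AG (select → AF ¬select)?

No

States satisfying select → AF ¬select: {Select, Idle}.
States satisfying AG (select → AF ¬select): ∅.
Change is reachable from Coin and violates select → AF ¬select, so AG fails at Coin.
Coin ∉ Sat(AG (select → AF ¬select)).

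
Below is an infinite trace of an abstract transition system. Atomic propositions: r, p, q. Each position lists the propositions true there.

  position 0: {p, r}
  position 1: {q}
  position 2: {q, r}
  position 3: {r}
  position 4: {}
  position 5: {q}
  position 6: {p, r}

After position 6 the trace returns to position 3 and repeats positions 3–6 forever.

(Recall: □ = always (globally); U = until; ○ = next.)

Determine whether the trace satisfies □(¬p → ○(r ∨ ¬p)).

¬p → ○(r ∨ ¬p) holds at every position 0..6, and those are all positions ever visited, so □(¬p → ○(r ∨ ¬p)) holds.
Positions where ¬p holds: 1, 2, 3, 4, 5.
Check ○(r ∨ ¬p) at each: 1→ok, 2→ok, 3→ok, 4→ok, 5→ok.

Satisfied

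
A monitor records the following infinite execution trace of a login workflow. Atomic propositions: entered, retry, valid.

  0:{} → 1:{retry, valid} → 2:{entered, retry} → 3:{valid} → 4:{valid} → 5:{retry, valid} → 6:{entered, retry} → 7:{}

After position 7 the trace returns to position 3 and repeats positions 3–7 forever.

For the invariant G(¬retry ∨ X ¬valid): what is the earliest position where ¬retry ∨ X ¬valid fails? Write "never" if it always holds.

Check ¬retry ∨ X ¬valid at each position in order: 0 ✓, 1 ✓.
At position 2 the labels are {entered, retry} and the next position 3 has {valid}, so ¬retry ∨ X ¬valid is false there. This is the first violation.

2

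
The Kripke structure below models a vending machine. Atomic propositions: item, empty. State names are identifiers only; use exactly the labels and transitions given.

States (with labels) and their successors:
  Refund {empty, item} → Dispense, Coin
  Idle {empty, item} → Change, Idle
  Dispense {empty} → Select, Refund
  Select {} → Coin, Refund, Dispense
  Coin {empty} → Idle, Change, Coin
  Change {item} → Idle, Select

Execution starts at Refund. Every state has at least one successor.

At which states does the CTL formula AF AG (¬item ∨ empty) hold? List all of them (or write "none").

States satisfying AG (¬item ∨ empty): ∅.
States satisfying AF AG (¬item ∨ empty): ∅.

none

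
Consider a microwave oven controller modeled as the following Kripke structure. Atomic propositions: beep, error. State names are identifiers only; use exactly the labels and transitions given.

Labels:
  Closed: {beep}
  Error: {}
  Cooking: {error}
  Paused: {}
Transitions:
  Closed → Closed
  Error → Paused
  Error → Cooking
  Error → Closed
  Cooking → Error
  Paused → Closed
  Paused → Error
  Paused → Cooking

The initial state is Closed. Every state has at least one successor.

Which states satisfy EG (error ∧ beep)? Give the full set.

none

States satisfying error ∧ beep: ∅.
States satisfying EG (error ∧ beep): ∅.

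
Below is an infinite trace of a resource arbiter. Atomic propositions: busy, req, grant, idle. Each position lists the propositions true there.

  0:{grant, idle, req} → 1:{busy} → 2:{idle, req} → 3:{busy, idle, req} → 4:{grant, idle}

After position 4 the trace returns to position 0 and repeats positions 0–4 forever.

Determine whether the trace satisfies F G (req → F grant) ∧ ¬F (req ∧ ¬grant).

G (req → F grant) holds at position 0, which is reachable from 0, so F G (req → F grant) holds.
At position 0: F G (req → F grant) is true; ¬F (req ∧ ¬grant) is false; so F G (req → F grant) ∧ ¬F (req ∧ ¬grant) is false.

No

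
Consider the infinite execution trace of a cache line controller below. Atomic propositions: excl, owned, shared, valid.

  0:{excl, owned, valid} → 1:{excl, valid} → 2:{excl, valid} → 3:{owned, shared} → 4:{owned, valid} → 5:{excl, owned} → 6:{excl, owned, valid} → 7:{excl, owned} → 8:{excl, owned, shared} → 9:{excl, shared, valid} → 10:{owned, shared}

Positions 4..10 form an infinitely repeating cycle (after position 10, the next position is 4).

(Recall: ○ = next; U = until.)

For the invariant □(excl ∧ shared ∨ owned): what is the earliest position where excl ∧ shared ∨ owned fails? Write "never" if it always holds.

Check excl ∧ shared ∨ owned at each position in order: 0 ✓.
At position 1 the labels are {excl, valid}, so excl ∧ shared ∨ owned is false there. This is the first violation.

1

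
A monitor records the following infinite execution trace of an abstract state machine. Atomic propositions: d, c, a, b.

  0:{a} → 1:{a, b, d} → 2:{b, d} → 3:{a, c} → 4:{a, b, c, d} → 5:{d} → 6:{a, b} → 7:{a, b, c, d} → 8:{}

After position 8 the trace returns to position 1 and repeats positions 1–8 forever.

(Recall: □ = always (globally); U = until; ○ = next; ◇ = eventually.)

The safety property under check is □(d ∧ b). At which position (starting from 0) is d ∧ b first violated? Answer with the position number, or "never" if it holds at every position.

At position 0 the labels are {a}, so d ∧ b is false there. This is the first violation.

0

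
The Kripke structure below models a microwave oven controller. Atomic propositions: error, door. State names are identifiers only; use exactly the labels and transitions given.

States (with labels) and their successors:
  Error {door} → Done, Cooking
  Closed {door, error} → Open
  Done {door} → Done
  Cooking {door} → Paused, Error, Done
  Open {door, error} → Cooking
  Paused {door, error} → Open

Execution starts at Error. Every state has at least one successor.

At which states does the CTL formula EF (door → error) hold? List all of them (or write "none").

{Error, Closed, Cooking, Open, Paused}

States satisfying door → error: {Closed, Open, Paused}.
States satisfying EF (door → error): {Error, Closed, Cooking, Open, Paused}.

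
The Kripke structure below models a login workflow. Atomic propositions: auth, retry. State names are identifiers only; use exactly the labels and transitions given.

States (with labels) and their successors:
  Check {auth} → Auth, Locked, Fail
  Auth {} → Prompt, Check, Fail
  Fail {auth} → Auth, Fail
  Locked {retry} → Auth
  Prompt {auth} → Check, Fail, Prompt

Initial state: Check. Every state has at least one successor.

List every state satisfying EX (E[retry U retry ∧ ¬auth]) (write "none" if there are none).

States satisfying E[retry U retry ∧ ¬auth]: {Locked}.
States satisfying EX (E[retry U retry ∧ ¬auth]): {Check}.

{Check}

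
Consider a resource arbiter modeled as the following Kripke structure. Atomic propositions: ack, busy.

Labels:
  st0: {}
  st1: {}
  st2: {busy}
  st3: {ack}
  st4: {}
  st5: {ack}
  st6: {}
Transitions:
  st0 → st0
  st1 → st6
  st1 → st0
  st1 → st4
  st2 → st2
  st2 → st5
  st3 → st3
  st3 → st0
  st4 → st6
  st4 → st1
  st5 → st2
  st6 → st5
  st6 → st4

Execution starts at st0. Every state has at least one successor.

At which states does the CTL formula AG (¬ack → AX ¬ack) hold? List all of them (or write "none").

States satisfying ¬ack → AX ¬ack: {st0, st1, st3, st4, st5}.
States satisfying AG (¬ack → AX ¬ack): {st0, st3}.

{st0, st3}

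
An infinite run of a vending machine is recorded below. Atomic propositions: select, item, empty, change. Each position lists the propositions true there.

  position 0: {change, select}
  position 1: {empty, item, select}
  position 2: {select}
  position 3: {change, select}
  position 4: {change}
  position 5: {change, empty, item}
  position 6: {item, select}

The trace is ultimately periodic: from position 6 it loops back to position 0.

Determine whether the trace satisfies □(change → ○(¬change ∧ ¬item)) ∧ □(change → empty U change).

change → ○(¬change ∧ ¬item) must hold at every position from 0 onward. It fails at position 0, so □(change → ○(¬change ∧ ¬item)) is false.
Positions where change holds: 0, 3, 4, 5.
Check ○(¬change ∧ ¬item) at each: 0→fails, 3→fails, 4→fails, 5→fails.
change → empty U change holds at every position 0..6, and those are all positions ever visited, so □(change → empty U change) holds.
Positions where change holds: 0, 3, 4, 5.
Check empty U change at each: 0→ok, 3→ok, 4→ok, 5→ok.
At position 0: □(change → ○(¬change ∧ ¬item)) is false; □(change → empty U change) is true; so □(change → ○(¬change ∧ ¬item)) ∧ □(change → empty U change) is false.

No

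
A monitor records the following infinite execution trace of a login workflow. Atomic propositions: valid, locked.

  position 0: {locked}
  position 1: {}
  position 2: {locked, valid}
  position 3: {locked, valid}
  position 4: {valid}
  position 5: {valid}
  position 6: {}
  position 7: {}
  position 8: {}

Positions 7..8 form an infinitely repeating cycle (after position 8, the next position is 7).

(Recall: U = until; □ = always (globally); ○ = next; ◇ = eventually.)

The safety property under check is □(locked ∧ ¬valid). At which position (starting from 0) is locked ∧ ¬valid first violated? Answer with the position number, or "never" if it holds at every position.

Check locked ∧ ¬valid at each position in order: 0 ✓.
At position 1 the labels are {}, so locked ∧ ¬valid is false there. This is the first violation.

1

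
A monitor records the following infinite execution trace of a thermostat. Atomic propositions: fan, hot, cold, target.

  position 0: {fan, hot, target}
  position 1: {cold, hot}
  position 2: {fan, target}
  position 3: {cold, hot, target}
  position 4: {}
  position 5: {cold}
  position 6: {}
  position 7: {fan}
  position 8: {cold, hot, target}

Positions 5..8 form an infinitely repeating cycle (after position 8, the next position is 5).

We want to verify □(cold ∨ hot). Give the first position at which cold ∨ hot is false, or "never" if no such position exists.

Check cold ∨ hot at each position in order: 0 ✓, 1 ✓.
At position 2 the labels are {fan, target}, so cold ∨ hot is false there. This is the first violation.

2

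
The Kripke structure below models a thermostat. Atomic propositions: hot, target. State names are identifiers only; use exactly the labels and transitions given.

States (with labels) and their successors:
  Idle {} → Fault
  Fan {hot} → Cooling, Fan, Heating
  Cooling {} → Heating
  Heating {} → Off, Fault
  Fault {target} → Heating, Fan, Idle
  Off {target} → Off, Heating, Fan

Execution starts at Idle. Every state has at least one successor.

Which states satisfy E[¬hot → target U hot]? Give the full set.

{Fan, Fault, Off}

States satisfying ¬hot → target: {Fan, Fault, Off}.
States satisfying hot: {Fan}.
States satisfying E[¬hot → target U hot]: {Fan, Fault, Off}.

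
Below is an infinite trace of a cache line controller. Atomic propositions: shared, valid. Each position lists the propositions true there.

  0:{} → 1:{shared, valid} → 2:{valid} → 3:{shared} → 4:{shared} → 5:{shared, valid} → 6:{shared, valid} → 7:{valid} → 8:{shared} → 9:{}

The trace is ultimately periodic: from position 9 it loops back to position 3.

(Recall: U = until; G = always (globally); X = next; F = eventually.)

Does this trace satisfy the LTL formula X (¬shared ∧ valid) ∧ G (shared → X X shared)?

The position after 0 is 1; ¬shared ∧ valid is false there.
shared → X X shared must hold at every position from 0 onward. It fails at position 5, so G (shared → X X shared) is false.
Positions where shared holds: 1, 3, 4, 5, 6, 8.
Check X X shared at each: 1→ok, 3→ok, 4→ok, 5→fails, 6→ok, 8→ok.
At position 0: X (¬shared ∧ valid) is false; G (shared → X X shared) is false; so X (¬shared ∧ valid) ∧ G (shared → X X shared) is false.

Violated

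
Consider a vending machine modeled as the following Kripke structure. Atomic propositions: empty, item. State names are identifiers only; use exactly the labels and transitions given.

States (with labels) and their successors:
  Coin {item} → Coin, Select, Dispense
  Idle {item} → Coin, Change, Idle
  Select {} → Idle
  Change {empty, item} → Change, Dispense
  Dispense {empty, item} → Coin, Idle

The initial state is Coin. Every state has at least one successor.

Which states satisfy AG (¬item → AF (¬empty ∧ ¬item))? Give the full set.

States satisfying ¬item → AF (¬empty ∧ ¬item): {Coin, Idle, Select, Change, Dispense}.
States satisfying AG (¬item → AF (¬empty ∧ ¬item)): {Coin, Idle, Select, Change, Dispense}.

{Coin, Idle, Select, Change, Dispense}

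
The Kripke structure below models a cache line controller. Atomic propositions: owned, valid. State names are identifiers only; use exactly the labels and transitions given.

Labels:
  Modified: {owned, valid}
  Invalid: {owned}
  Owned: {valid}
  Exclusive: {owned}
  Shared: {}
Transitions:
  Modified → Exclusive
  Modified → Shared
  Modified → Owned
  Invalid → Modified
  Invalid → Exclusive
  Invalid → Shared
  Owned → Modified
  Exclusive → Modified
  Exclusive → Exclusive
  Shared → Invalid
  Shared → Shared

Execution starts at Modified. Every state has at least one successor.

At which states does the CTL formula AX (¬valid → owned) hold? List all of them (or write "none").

States satisfying ¬valid → owned: {Modified, Invalid, Owned, Exclusive}.
States satisfying AX (¬valid → owned): {Owned, Exclusive}.

{Owned, Exclusive}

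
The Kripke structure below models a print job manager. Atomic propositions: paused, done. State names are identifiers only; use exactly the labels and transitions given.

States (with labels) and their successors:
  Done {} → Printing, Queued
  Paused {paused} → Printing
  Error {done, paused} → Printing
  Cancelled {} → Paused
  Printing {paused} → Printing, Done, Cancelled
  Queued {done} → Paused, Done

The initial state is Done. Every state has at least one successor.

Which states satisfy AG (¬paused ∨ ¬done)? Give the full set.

{Done, Paused, Cancelled, Printing, Queued}

States satisfying ¬paused ∨ ¬done: {Done, Paused, Cancelled, Printing, Queued}.
States satisfying AG (¬paused ∨ ¬done): {Done, Paused, Cancelled, Printing, Queued}.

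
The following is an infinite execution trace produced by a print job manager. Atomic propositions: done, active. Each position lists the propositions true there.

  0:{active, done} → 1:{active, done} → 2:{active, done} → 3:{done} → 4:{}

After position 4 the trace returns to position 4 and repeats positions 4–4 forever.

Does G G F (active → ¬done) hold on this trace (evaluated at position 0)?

Holds

G F (active → ¬done) holds at every position 0..4, and those are all positions ever visited, so G G F (active → ¬done) holds.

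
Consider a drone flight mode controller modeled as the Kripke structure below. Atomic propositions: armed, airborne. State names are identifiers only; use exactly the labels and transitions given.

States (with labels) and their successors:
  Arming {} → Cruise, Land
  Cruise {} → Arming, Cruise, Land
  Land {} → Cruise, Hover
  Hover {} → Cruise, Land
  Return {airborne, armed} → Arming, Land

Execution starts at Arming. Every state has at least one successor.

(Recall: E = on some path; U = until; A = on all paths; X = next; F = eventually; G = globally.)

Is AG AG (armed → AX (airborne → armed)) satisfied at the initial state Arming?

States satisfying AG (armed → AX (airborne → armed)): {Arming, Cruise, Land, Hover, Return}.
States satisfying AG AG (armed → AX (airborne → armed)): {Arming, Cruise, Land, Hover, Return}.
Every state reachable from Arming satisfies AG (armed → AX (airborne → armed)).
Arming ∈ Sat(AG AG (armed → AX (airborne → armed))).

Holds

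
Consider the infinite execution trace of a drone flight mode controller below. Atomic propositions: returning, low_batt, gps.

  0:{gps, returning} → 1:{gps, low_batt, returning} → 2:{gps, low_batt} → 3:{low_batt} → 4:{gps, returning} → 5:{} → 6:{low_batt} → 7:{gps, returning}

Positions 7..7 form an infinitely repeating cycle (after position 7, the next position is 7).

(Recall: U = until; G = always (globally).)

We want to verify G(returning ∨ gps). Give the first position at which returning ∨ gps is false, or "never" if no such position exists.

Check returning ∨ gps at each position in order: 0 ✓, 1 ✓, 2 ✓.
At position 3 the labels are {low_batt}, so returning ∨ gps is false there. This is the first violation.

3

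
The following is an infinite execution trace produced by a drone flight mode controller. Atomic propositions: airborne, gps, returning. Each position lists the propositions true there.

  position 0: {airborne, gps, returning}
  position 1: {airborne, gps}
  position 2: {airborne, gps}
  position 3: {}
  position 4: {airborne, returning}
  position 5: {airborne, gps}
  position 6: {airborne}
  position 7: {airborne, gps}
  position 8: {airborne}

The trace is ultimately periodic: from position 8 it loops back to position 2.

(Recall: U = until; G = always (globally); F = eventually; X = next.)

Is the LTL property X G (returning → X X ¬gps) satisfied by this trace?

The position after 0 is 1; G (returning → X X ¬gps) is true there.

Satisfied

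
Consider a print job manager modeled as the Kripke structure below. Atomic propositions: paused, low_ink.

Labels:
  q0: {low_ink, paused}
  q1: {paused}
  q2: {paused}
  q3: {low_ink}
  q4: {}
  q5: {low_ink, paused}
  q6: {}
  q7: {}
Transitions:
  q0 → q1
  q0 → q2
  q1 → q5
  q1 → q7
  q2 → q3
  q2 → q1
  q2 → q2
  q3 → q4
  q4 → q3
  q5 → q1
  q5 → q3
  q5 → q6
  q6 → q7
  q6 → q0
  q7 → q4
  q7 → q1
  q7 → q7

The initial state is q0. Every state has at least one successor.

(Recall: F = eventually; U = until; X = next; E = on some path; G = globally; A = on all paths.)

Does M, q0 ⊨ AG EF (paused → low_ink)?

States satisfying EF (paused → low_ink): {q0, q1, q2, q3, q4, q5, q6, q7}.
States satisfying AG EF (paused → low_ink): {q0, q1, q2, q3, q4, q5, q6, q7}.
Every state reachable from q0 satisfies EF (paused → low_ink).
q0 ∈ Sat(AG EF (paused → low_ink)).

Yes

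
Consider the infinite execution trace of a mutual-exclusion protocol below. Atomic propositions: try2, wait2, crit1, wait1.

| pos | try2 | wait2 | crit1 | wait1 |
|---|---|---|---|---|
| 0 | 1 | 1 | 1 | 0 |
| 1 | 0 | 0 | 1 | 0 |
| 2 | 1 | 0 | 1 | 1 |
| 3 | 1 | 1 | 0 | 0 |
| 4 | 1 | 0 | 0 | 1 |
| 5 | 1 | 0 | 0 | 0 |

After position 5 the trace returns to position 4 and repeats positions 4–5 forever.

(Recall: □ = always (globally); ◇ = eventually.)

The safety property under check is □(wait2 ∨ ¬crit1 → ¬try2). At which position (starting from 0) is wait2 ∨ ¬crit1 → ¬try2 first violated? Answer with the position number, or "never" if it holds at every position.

0

At position 0 the labels are {crit1, try2, wait2}, so wait2 ∨ ¬crit1 → ¬try2 is false there. This is the first violation.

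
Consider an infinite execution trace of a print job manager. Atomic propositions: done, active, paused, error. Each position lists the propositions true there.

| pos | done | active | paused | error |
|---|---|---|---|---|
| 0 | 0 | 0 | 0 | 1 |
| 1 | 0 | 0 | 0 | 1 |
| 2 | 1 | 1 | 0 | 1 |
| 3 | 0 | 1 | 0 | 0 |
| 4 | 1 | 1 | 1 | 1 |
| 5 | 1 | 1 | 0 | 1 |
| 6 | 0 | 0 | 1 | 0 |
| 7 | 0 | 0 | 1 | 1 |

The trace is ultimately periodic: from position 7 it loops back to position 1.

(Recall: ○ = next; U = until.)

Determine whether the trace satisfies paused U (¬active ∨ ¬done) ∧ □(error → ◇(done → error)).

Satisfied

Walking from position 0: ¬active ∨ ¬done first holds at position 0, and paused holds at every earlier position along the way, so paused U (¬active ∨ ¬done) holds.
error → ◇(done → error) holds at every position 0..7, and those are all positions ever visited, so □(error → ◇(done → error)) holds.
Positions where error holds: 0, 1, 2, 4, 5, 7.
Check ◇(done → error) at each: 0→ok, 1→ok, 2→ok, 4→ok, 5→ok, 7→ok.
At position 0: paused U (¬active ∨ ¬done) is true; □(error → ◇(done → error)) is true; so paused U (¬active ∨ ¬done) ∧ □(error → ◇(done → error)) is true.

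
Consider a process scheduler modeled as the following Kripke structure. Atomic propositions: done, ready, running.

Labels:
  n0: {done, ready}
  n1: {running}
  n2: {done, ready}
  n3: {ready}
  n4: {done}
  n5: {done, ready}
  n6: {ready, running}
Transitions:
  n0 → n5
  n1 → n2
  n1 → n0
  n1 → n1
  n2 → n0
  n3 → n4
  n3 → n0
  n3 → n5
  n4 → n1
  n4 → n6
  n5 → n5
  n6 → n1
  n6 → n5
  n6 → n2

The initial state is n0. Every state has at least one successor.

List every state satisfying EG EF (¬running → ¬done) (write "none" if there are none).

{n1, n3, n4, n6}

States satisfying EF (¬running → ¬done): {n1, n3, n4, n6}.
States satisfying EG EF (¬running → ¬done): {n1, n3, n4, n6}.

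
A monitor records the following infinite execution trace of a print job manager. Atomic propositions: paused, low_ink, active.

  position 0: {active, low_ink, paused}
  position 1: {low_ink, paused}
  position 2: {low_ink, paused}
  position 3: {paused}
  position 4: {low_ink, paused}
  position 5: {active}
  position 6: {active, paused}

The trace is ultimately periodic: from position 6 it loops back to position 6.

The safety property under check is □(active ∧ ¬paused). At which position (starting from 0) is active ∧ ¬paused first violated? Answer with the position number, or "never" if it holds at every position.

0

At position 0 the labels are {active, low_ink, paused}, so active ∧ ¬paused is false there. This is the first violation.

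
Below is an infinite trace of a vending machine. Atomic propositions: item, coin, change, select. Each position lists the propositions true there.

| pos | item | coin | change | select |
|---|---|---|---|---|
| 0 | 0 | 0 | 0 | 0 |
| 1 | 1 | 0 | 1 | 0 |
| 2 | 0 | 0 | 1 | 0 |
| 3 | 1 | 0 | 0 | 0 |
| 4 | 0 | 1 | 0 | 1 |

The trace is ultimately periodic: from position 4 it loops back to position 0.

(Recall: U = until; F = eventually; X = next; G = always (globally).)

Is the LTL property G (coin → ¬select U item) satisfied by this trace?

coin → ¬select U item must hold at every position from 0 onward. It fails at position 4, so G (coin → ¬select U item) is false.
Positions where coin holds: 4.
Check ¬select U item at each: 4→fails.

Does not hold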